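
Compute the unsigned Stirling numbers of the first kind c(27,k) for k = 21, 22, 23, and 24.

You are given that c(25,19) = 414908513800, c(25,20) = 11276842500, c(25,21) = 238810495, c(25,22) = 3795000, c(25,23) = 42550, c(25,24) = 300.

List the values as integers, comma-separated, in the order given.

1145254303050, 25922927745, 460012995, 6160050

i=26: T(26,20)=414908513800+25·11276842500=696829576300 | T(26,21)=11276842500+25·238810495=17247104875 | T(26,22)=238810495+25·3795000=333685495 | T(26,23)=3795000+25·42550=4858750 | T(26,24)=42550+25·300=50050
i=27: T(27,21)=696829576300+26·17247104875=1145254303050 | T(27,22)=17247104875+26·333685495=25922927745 | T(27,23)=333685495+26·4858750=460012995 | T(27,24)=4858750+26·50050=6160050
Read c(27,21) = 1145254303050, c(27,22) = 25922927745, c(27,23) = 460012995, c(27,24) = 6160050.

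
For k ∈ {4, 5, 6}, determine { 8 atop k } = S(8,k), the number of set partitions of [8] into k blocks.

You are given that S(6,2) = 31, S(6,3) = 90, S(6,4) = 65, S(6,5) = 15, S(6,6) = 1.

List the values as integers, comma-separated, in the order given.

@7  (7,3):90·3+31→301, (7,4):65·4+90→350, (7,5):15·5+65→140, (7,6):1·6+15→21
@8  (8,4):350·4+301→1701, (8,5):140·5+350→1050, (8,6):21·6+140→266
Read S(8,4) = 1701, S(8,5) = 1050, S(8,6) = 266.

1701, 1050, 266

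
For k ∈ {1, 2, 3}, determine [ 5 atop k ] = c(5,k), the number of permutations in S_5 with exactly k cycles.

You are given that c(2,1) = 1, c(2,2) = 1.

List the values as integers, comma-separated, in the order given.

row 3: T[3][1]=2·1+0=2  T[3][2]=2·1+1=3  T[3][3]=2·0+1=1
row 4: T[4][1]=3·2+0=6  T[4][2]=3·3+2=11  T[4][3]=3·1+3=6
row 5: T[5][1]=4·6+0=24  T[5][2]=4·11+6=50  T[5][3]=4·6+11=35
Read c(5,1) = 24, c(5,2) = 50, c(5,3) = 35.

24, 50, 35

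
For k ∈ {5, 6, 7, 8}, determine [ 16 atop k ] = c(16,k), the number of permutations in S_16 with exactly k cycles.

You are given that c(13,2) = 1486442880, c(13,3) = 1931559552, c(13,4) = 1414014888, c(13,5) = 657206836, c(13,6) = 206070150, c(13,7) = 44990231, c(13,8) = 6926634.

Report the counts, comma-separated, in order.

2706813345600, 1009672107080, 272803210680, 54631129553

i=14: T(14,3)=1486442880+13·1931559552=26596717056 | T(14,4)=1931559552+13·1414014888=20313753096 | T(14,5)=1414014888+13·657206836=9957703756 | T(14,6)=657206836+13·206070150=3336118786 | T(14,7)=206070150+13·44990231=790943153 | T(14,8)=44990231+13·6926634=135036473
i=15: T(15,4)=26596717056+14·20313753096=310989260400 | T(15,5)=20313753096+14·9957703756=159721605680 | T(15,6)=9957703756+14·3336118786=56663366760 | T(15,7)=3336118786+14·790943153=14409322928 | T(15,8)=790943153+14·135036473=2681453775
i=16: T(16,5)=310989260400+15·159721605680=2706813345600 | T(16,6)=159721605680+15·56663366760=1009672107080 | T(16,7)=56663366760+15·14409322928=272803210680 | T(16,8)=14409322928+15·2681453775=54631129553
Read c(16,5) = 2706813345600, c(16,6) = 1009672107080, c(16,7) = 272803210680, c(16,8) = 54631129553.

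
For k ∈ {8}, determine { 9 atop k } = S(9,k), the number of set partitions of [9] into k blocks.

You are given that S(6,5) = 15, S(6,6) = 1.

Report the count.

@7  (7,6):1·6+15→21, (7,7):0·7+1→1
@8  (8,7):1·7+21→28, (8,8):0·8+1→1
@9  (9,8):1·8+28→36
Read S(9,8) = 36.

36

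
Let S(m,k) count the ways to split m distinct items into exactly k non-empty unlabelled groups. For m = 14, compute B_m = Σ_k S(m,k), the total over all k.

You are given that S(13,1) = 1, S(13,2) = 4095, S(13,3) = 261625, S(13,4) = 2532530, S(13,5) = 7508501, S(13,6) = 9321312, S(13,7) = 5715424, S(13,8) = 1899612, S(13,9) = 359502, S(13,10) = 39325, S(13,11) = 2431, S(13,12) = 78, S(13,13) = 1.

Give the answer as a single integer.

190899322

r14: T_14,1=1×1+0=1; T_14,2=2×4095+1=8191; T_14,3=3×261625+4095=788970; T_14,4=4×2532530+261625=10391745; T_14,5=5×7508501+2532530=40075035; T_14,6=6×9321312+7508501=63436373; T_14,7=7×5715424+9321312=49329280; T_14,8=8×1899612+5715424=20912320; T_14,9=9×359502+1899612=5135130; T_14,10=10×39325+359502=752752; T_14,11=11×2431+39325=66066; T_14,12=12×78+2431=3367; T_14,13=13×1+78=91; T_14,14=14×0+1=1
B_14 = ΣS(14,k) = 1+8191+788970+10391745+40075035+63436373+49329280+20912320+5135130+752752+66066+3367+91+1 = 190899322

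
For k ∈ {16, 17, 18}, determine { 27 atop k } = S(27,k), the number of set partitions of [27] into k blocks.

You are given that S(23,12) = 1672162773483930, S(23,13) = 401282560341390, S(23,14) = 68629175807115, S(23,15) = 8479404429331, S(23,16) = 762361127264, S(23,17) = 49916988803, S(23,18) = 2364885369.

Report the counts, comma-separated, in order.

row 24: T[24][13]=13·401282560341390+1672162773483930=6888836057922000  T[24][14]=14·68629175807115+401282560341390=1362091021641000  T[24][15]=15·8479404429331+68629175807115=195820242247080  T[24][16]=16·762361127264+8479404429331=20677182465555  T[24][17]=17·49916988803+762361127264=1610949936915  T[24][18]=18·2364885369+49916988803=92484925445
row 25: T[25][14]=14·1362091021641000+6888836057922000=25958110360896000  T[25][15]=15·195820242247080+1362091021641000=4299394655347200  T[25][16]=16·20677182465555+195820242247080=526655161695960  T[25][17]=17·1610949936915+20677182465555=48063331393110  T[25][18]=18·92484925445+1610949936915=3275678594925
row 26: T[26][15]=15·4299394655347200+25958110360896000=90449030191104000  T[26][16]=16·526655161695960+4299394655347200=12725877242482560  T[26][17]=17·48063331393110+526655161695960=1343731795378830  T[26][18]=18·3275678594925+48063331393110=107025546101760
row 27: T[27][16]=16·12725877242482560+90449030191104000=294063066070824960  T[27][17]=17·1343731795378830+12725877242482560=35569317763922670  T[27][18]=18·107025546101760+1343731795378830=3270191625210510
Read S(27,16) = 294063066070824960, S(27,17) = 35569317763922670, S(27,18) = 3270191625210510.

294063066070824960, 35569317763922670, 3270191625210510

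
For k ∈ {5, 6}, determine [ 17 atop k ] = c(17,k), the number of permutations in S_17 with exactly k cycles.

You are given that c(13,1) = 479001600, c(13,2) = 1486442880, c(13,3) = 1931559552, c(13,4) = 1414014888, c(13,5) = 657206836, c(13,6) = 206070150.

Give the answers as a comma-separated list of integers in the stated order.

@14  (14,2):1486442880·13+479001600→19802759040, (14,3):1931559552·13+1486442880→26596717056, (14,4):1414014888·13+1931559552→20313753096, (14,5):657206836·13+1414014888→9957703756, (14,6):206070150·13+657206836→3336118786
@15  (15,3):26596717056·14+19802759040→392156797824, (15,4):20313753096·14+26596717056→310989260400, (15,5):9957703756·14+20313753096→159721605680, (15,6):3336118786·14+9957703756→56663366760
@16  (16,4):310989260400·15+392156797824→5056995703824, (16,5):159721605680·15+310989260400→2706813345600, (16,6):56663366760·15+159721605680→1009672107080
@17  (17,5):2706813345600·16+5056995703824→48366009233424, (17,6):1009672107080·16+2706813345600→18861567058880
Read c(17,5) = 48366009233424, c(17,6) = 18861567058880.

48366009233424, 18861567058880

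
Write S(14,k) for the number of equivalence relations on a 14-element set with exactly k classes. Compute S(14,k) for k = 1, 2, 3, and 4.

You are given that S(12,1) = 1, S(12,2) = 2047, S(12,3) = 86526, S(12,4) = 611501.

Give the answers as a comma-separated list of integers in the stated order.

i=13: T(13,1)=0+1·1=1 | T(13,2)=1+2·2047=4095 | T(13,3)=2047+3·86526=261625 | T(13,4)=86526+4·611501=2532530
i=14: T(14,1)=0+1·1=1 | T(14,2)=1+2·4095=8191 | T(14,3)=4095+3·261625=788970 | T(14,4)=261625+4·2532530=10391745
Read S(14,1) = 1, S(14,2) = 8191, S(14,3) = 788970, S(14,4) = 10391745.

1, 8191, 788970, 10391745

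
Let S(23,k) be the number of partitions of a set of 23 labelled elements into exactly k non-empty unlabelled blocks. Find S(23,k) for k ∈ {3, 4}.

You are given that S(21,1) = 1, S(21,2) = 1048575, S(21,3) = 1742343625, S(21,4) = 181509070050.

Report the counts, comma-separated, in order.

15686335501, 2916342574750

[22] T[22,2]:2*1048575+1=2097151 · T[22,3]:3*1742343625+1048575=5228079450 · T[22,4]:4*181509070050+1742343625=727778623825
[23] T[23,3]:3*5228079450+2097151=15686335501 · T[23,4]:4*727778623825+5228079450=2916342574750
Read S(23,3) = 15686335501, S(23,4) = 2916342574750.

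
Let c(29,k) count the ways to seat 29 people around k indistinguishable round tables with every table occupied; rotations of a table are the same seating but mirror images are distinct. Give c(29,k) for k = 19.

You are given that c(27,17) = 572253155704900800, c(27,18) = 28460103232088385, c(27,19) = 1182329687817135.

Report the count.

@28  (28,18):28460103232088385·27+572253155704900800→1340675942971287195, (28,19):1182329687817135·27+28460103232088385→60383004803151030
@29  (29,19):60383004803151030·28+1340675942971287195→3031400077459516035
Read c(29,19) = 3031400077459516035.

3031400077459516035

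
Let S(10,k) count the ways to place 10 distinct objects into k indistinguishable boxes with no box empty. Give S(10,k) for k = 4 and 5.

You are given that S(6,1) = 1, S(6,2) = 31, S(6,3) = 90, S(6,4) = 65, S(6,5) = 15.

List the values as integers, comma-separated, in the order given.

34105, 42525

[7] T[7,1]:1*1+0=1 · T[7,2]:2*31+1=63 · T[7,3]:3*90+31=301 · T[7,4]:4*65+90=350 · T[7,5]:5*15+65=140
[8] T[8,2]:2*63+1=127 · T[8,3]:3*301+63=966 · T[8,4]:4*350+301=1701 · T[8,5]:5*140+350=1050
[9] T[9,3]:3*966+127=3025 · T[9,4]:4*1701+966=7770 · T[9,5]:5*1050+1701=6951
[10] T[10,4]:4*7770+3025=34105 · T[10,5]:5*6951+7770=42525
Read S(10,4) = 34105, S(10,5) = 42525.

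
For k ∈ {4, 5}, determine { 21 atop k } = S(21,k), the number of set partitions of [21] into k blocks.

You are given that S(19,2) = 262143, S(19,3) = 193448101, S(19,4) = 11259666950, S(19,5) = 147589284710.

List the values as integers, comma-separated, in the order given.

[20] T[20,3]:3*193448101+262143=580606446 · T[20,4]:4*11259666950+193448101=45232115901 · T[20,5]:5*147589284710+11259666950=749206090500
[21] T[21,4]:4*45232115901+580606446=181509070050 · T[21,5]:5*749206090500+45232115901=3791262568401
Read S(21,4) = 181509070050, S(21,5) = 3791262568401.

181509070050, 3791262568401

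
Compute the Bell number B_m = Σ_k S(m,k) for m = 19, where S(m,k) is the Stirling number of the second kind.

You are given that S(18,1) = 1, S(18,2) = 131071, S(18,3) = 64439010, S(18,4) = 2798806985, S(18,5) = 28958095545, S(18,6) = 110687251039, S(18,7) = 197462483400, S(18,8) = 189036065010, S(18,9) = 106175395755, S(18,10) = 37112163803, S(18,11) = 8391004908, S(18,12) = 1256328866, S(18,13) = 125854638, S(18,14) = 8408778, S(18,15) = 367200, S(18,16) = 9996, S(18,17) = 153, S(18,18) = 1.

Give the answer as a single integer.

[19] T[19,1]:1*1+0=1 · T[19,2]:2*131071+1=262143 · T[19,3]:3*64439010+131071=193448101 · T[19,4]:4*2798806985+64439010=11259666950 · T[19,5]:5*28958095545+2798806985=147589284710 · T[19,6]:6*110687251039+28958095545=693081601779 · T[19,7]:7*197462483400+110687251039=1492924634839 · T[19,8]:8*189036065010+197462483400=1709751003480 · T[19,9]:9*106175395755+189036065010=1144614626805 · T[19,10]:10*37112163803+106175395755=477297033785 · T[19,11]:11*8391004908+37112163803=129413217791 · T[19,12]:12*1256328866+8391004908=23466951300 · T[19,13]:13*125854638+1256328866=2892439160 · T[19,14]:14*8408778+125854638=243577530 · T[19,15]:15*367200+8408778=13916778 · T[19,16]:16*9996+367200=527136 · T[19,17]:17*153+9996=12597 · T[19,18]:18*1+153=171 · T[19,19]:19*0+1=1
B_19 = ΣS(19,k) = 1+262143+193448101+11259666950+147589284710+693081601779+1492924634839+1709751003480+1144614626805+477297033785+129413217791+23466951300+2892439160+243577530+13916778+527136+12597+171+1 = 5832742205057

5832742205057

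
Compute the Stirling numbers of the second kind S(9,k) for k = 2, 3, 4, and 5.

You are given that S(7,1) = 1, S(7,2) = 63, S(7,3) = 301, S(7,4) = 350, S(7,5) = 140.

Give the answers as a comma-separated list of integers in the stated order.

255, 3025, 7770, 6951

r8: T_8,1=1×1+0=1; T_8,2=2×63+1=127; T_8,3=3×301+63=966; T_8,4=4×350+301=1701; T_8,5=5×140+350=1050
r9: T_9,2=2×127+1=255; T_9,3=3×966+127=3025; T_9,4=4×1701+966=7770; T_9,5=5×1050+1701=6951
Read S(9,2) = 255, S(9,3) = 3025, S(9,4) = 7770, S(9,5) = 6951.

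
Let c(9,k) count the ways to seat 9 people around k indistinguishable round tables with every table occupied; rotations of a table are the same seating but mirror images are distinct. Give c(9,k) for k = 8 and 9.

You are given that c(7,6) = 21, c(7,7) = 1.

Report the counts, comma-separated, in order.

36, 1

i=8: T(8,7)=21+7·1=28 | T(8,8)=1+7·0=1
i=9: T(9,8)=28+8·1=36 | T(9,9)=1+8·0=1
Read c(9,8) = 36, c(9,9) = 1.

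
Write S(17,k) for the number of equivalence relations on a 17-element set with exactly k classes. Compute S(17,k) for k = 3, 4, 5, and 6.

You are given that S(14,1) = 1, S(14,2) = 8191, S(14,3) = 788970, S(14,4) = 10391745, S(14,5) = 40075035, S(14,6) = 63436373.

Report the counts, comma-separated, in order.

row 15: T[15][1]=1·1+0=1  T[15][2]=2·8191+1=16383  T[15][3]=3·788970+8191=2375101  T[15][4]=4·10391745+788970=42355950  T[15][5]=5·40075035+10391745=210766920  T[15][6]=6·63436373+40075035=420693273
row 16: T[16][2]=2·16383+1=32767  T[16][3]=3·2375101+16383=7141686  T[16][4]=4·42355950+2375101=171798901  T[16][5]=5·210766920+42355950=1096190550  T[16][6]=6·420693273+210766920=2734926558
row 17: T[17][3]=3·7141686+32767=21457825  T[17][4]=4·171798901+7141686=694337290  T[17][5]=5·1096190550+171798901=5652751651  T[17][6]=6·2734926558+1096190550=17505749898
Read S(17,3) = 21457825, S(17,4) = 694337290, S(17,5) = 5652751651, S(17,6) = 17505749898.

21457825, 694337290, 5652751651, 17505749898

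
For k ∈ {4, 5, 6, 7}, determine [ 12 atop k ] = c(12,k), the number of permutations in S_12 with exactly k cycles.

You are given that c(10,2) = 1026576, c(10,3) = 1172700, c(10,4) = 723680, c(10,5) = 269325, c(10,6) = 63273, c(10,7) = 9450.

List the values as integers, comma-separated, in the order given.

@11  (11,3):1172700·10+1026576→12753576, (11,4):723680·10+1172700→8409500, (11,5):269325·10+723680→3416930, (11,6):63273·10+269325→902055, (11,7):9450·10+63273→157773
@12  (12,4):8409500·11+12753576→105258076, (12,5):3416930·11+8409500→45995730, (12,6):902055·11+3416930→13339535, (12,7):157773·11+902055→2637558
Read c(12,4) = 105258076, c(12,5) = 45995730, c(12,6) = 13339535, c(12,7) = 2637558.

105258076, 45995730, 13339535, 2637558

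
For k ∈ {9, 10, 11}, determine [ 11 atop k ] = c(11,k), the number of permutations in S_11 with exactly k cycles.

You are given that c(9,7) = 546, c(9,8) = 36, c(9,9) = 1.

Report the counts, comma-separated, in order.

1320, 55, 1

row 10: T[10][8]=9·36+546=870  T[10][9]=9·1+36=45  T[10][10]=9·0+1=1
row 11: T[11][9]=10·45+870=1320  T[11][10]=10·1+45=55  T[11][11]=10·0+1=1
Read c(11,9) = 1320, c(11,10) = 55, c(11,11) = 1.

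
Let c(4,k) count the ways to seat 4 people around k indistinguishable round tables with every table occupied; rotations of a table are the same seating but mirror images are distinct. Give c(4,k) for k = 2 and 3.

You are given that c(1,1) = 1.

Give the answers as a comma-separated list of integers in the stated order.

row 2: T[2][1]=1·1+0=1  T[2][2]=1·0+1=1
row 3: T[3][1]=2·1+0=2  T[3][2]=2·1+1=3  T[3][3]=2·0+1=1
row 4: T[4][2]=3·3+2=11  T[4][3]=3·1+3=6
Read c(4,2) = 11, c(4,3) = 6.

11, 6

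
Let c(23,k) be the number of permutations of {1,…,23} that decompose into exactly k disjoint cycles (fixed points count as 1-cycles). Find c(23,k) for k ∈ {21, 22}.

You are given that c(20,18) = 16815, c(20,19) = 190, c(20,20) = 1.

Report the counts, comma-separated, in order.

30107, 253

row 21: T[21][19]=20·190+16815=20615  T[21][20]=20·1+190=210  T[21][21]=20·0+1=1
row 22: T[22][20]=21·210+20615=25025  T[22][21]=21·1+210=231  T[22][22]=21·0+1=1
row 23: T[23][21]=22·231+25025=30107  T[23][22]=22·1+231=253
Read c(23,21) = 30107, c(23,22) = 253.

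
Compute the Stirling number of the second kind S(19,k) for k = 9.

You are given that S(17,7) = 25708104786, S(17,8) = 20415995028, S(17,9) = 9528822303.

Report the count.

@18  (18,8):20415995028·8+25708104786→189036065010, (18,9):9528822303·9+20415995028→106175395755
@19  (19,9):106175395755·9+189036065010→1144614626805
Read S(19,9) = 1144614626805.

1144614626805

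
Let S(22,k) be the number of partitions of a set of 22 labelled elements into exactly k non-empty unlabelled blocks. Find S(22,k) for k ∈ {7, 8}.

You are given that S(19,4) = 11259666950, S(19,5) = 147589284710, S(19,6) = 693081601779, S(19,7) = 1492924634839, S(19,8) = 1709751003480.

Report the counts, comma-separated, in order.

602762379967440, 1142399079991620

i=20: T(20,5)=11259666950+5·147589284710=749206090500 | T(20,6)=147589284710+6·693081601779=4306078895384 | T(20,7)=693081601779+7·1492924634839=11143554045652 | T(20,8)=1492924634839+8·1709751003480=15170932662679
i=21: T(21,6)=749206090500+6·4306078895384=26585679462804 | T(21,7)=4306078895384+7·11143554045652=82310957214948 | T(21,8)=11143554045652+8·15170932662679=132511015347084
i=22: T(22,7)=26585679462804+7·82310957214948=602762379967440 | T(22,8)=82310957214948+8·132511015347084=1142399079991620
Read S(22,7) = 602762379967440, S(22,8) = 1142399079991620.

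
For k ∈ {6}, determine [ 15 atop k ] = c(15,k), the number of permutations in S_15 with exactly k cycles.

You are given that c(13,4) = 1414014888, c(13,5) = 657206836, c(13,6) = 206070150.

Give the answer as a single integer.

56663366760

r14: T_14,5=13×657206836+1414014888=9957703756; T_14,6=13×206070150+657206836=3336118786
r15: T_15,6=14×3336118786+9957703756=56663366760
Read c(15,6) = 56663366760.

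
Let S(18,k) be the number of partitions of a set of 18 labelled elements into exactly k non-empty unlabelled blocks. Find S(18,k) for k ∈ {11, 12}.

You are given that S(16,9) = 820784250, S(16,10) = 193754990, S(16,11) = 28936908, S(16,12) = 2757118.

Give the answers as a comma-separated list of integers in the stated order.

@17  (17,10):193754990·10+820784250→2758334150, (17,11):28936908·11+193754990→512060978, (17,12):2757118·12+28936908→62022324
@18  (18,11):512060978·11+2758334150→8391004908, (18,12):62022324·12+512060978→1256328866
Read S(18,11) = 8391004908, S(18,12) = 1256328866.

8391004908, 1256328866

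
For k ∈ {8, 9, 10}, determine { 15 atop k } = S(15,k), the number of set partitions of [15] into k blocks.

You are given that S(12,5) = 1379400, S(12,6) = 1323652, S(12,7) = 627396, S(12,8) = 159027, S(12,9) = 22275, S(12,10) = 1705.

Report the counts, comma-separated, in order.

row 13: T[13][6]=6·1323652+1379400=9321312  T[13][7]=7·627396+1323652=5715424  T[13][8]=8·159027+627396=1899612  T[13][9]=9·22275+159027=359502  T[13][10]=10·1705+22275=39325
row 14: T[14][7]=7·5715424+9321312=49329280  T[14][8]=8·1899612+5715424=20912320  T[14][9]=9·359502+1899612=5135130  T[14][10]=10·39325+359502=752752
row 15: T[15][8]=8·20912320+49329280=216627840  T[15][9]=9·5135130+20912320=67128490  T[15][10]=10·752752+5135130=12662650
Read S(15,8) = 216627840, S(15,9) = 67128490, S(15,10) = 12662650.

216627840, 67128490, 12662650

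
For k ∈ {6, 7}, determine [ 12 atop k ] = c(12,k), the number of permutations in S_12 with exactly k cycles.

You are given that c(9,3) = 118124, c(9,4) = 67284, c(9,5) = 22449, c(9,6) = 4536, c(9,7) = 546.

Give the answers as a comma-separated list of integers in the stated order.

13339535, 2637558

i=10: T(10,4)=118124+9·67284=723680 | T(10,5)=67284+9·22449=269325 | T(10,6)=22449+9·4536=63273 | T(10,7)=4536+9·546=9450
i=11: T(11,5)=723680+10·269325=3416930 | T(11,6)=269325+10·63273=902055 | T(11,7)=63273+10·9450=157773
i=12: T(12,6)=3416930+11·902055=13339535 | T(12,7)=902055+11·157773=2637558
Read c(12,6) = 13339535, c(12,7) = 2637558.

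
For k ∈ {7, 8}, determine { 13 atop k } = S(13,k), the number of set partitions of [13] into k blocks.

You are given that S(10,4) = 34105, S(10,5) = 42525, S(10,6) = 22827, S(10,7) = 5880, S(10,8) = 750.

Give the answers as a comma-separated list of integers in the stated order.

[11] T[11,5]:5*42525+34105=246730 · T[11,6]:6*22827+42525=179487 · T[11,7]:7*5880+22827=63987 · T[11,8]:8*750+5880=11880
[12] T[12,6]:6*179487+246730=1323652 · T[12,7]:7*63987+179487=627396 · T[12,8]:8*11880+63987=159027
[13] T[13,7]:7*627396+1323652=5715424 · T[13,8]:8*159027+627396=1899612
Read S(13,7) = 5715424, S(13,8) = 1899612.

5715424, 1899612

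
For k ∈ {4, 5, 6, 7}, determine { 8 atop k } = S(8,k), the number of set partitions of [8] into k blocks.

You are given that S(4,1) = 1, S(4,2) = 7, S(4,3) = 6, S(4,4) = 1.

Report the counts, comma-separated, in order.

r5: T_5,1=1×1+0=1; T_5,2=2×7+1=15; T_5,3=3×6+7=25; T_5,4=4×1+6=10; T_5,5=5×0+1=1
r6: T_6,2=2×15+1=31; T_6,3=3×25+15=90; T_6,4=4×10+25=65; T_6,5=5×1+10=15; T_6,6=6×0+1=1
r7: T_7,3=3×90+31=301; T_7,4=4×65+90=350; T_7,5=5×15+65=140; T_7,6=6×1+15=21; T_7,7=7×0+1=1
r8: T_8,4=4×350+301=1701; T_8,5=5×140+350=1050; T_8,6=6×21+140=266; T_8,7=7×1+21=28
Read S(8,4) = 1701, S(8,5) = 1050, S(8,6) = 266, S(8,7) = 28.

1701, 1050, 266, 28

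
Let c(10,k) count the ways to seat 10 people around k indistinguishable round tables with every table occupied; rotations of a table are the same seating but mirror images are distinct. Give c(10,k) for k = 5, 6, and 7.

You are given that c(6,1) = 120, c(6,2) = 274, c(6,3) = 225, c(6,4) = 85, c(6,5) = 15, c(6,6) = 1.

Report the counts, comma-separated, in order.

269325, 63273, 9450

row 7: T[7][2]=6·274+120=1764  T[7][3]=6·225+274=1624  T[7][4]=6·85+225=735  T[7][5]=6·15+85=175  T[7][6]=6·1+15=21  T[7][7]=6·0+1=1
row 8: T[8][3]=7·1624+1764=13132  T[8][4]=7·735+1624=6769  T[8][5]=7·175+735=1960  T[8][6]=7·21+175=322  T[8][7]=7·1+21=28
row 9: T[9][4]=8·6769+13132=67284  T[9][5]=8·1960+6769=22449  T[9][6]=8·322+1960=4536  T[9][7]=8·28+322=546
row 10: T[10][5]=9·22449+67284=269325  T[10][6]=9·4536+22449=63273  T[10][7]=9·546+4536=9450
Read c(10,5) = 269325, c(10,6) = 63273, c(10,7) = 9450.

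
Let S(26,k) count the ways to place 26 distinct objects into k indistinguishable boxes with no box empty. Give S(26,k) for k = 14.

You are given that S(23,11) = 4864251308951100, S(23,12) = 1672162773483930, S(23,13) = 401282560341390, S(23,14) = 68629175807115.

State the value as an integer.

477898618396288260

r24: T_24,12=12×1672162773483930+4864251308951100=24930204590758260; T_24,13=13×401282560341390+1672162773483930=6888836057922000; T_24,14=14×68629175807115+401282560341390=1362091021641000
r25: T_25,13=13×6888836057922000+24930204590758260=114485073343744260; T_25,14=14×1362091021641000+6888836057922000=25958110360896000
r26: T_26,14=14×25958110360896000+114485073343744260=477898618396288260
Read S(26,14) = 477898618396288260.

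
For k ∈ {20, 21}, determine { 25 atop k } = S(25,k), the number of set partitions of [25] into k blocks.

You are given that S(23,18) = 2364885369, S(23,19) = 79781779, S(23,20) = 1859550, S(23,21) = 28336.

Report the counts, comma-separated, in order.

6220194750, 168519505

@24  (24,19):79781779·19+2364885369→3880739170, (24,20):1859550·20+79781779→116972779, (24,21):28336·21+1859550→2454606
@25  (25,20):116972779·20+3880739170→6220194750, (25,21):2454606·21+116972779→168519505
Read S(25,20) = 6220194750, S(25,21) = 168519505.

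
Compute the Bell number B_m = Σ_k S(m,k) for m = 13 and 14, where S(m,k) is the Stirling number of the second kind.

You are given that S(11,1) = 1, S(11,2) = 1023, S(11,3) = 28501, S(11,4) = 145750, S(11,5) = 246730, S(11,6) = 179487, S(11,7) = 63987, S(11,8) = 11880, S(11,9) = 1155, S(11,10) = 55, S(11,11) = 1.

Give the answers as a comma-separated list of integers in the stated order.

@12  (12,1):1·1+0→1, (12,2):1023·2+1→2047, (12,3):28501·3+1023→86526, (12,4):145750·4+28501→611501, (12,5):246730·5+145750→1379400, (12,6):179487·6+246730→1323652, (12,7):63987·7+179487→627396, (12,8):11880·8+63987→159027, (12,9):1155·9+11880→22275, (12,10):55·10+1155→1705, (12,11):1·11+55→66, (12,12):0·12+1→1
@13  (13,1):1·1+0→1, (13,2):2047·2+1→4095, (13,3):86526·3+2047→261625, (13,4):611501·4+86526→2532530, (13,5):1379400·5+611501→7508501, (13,6):1323652·6+1379400→9321312, (13,7):627396·7+1323652→5715424, (13,8):159027·8+627396→1899612, (13,9):22275·9+159027→359502, (13,10):1705·10+22275→39325, (13,11):66·11+1705→2431, (13,12):1·12+66→78, (13,13):0·13+1→1
@14  (14,1):1·1+0→1, (14,2):4095·2+1→8191, (14,3):261625·3+4095→788970, (14,4):2532530·4+261625→10391745, (14,5):7508501·5+2532530→40075035, (14,6):9321312·6+7508501→63436373, (14,7):5715424·7+9321312→49329280, (14,8):1899612·8+5715424→20912320, (14,9):359502·9+1899612→5135130, (14,10):39325·10+359502→752752, (14,11):2431·11+39325→66066, (14,12):78·12+2431→3367, (14,13):1·13+78→91, (14,14):0·14+1→1
B_13 = ΣS(13,k) = 1+4095+261625+2532530+7508501+9321312+5715424+1899612+359502+39325+2431+78+1 = 27644437
B_14 = ΣS(14,k) = 1+8191+788970+10391745+40075035+63436373+49329280+20912320+5135130+752752+66066+3367+91+1 = 190899322

27644437, 190899322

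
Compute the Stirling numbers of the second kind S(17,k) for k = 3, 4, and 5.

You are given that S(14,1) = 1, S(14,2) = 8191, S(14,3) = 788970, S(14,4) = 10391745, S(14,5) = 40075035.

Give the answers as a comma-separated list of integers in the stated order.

r15: T_15,1=1×1+0=1; T_15,2=2×8191+1=16383; T_15,3=3×788970+8191=2375101; T_15,4=4×10391745+788970=42355950; T_15,5=5×40075035+10391745=210766920
r16: T_16,2=2×16383+1=32767; T_16,3=3×2375101+16383=7141686; T_16,4=4×42355950+2375101=171798901; T_16,5=5×210766920+42355950=1096190550
r17: T_17,3=3×7141686+32767=21457825; T_17,4=4×171798901+7141686=694337290; T_17,5=5×1096190550+171798901=5652751651
Read S(17,3) = 21457825, S(17,4) = 694337290, S(17,5) = 5652751651.

21457825, 694337290, 5652751651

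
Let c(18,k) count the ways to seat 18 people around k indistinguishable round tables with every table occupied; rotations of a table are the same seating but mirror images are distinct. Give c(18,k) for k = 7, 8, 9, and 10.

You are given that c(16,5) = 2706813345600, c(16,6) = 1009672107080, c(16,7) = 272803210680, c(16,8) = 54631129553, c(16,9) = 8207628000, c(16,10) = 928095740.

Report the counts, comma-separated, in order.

110228466184200, 24871845297936, 4308105301929, 577924894833

r17: T_17,6=16×1009672107080+2706813345600=18861567058880; T_17,7=16×272803210680+1009672107080=5374523477960; T_17,8=16×54631129553+272803210680=1146901283528; T_17,9=16×8207628000+54631129553=185953177553; T_17,10=16×928095740+8207628000=23057159840
r18: T_18,7=17×5374523477960+18861567058880=110228466184200; T_18,8=17×1146901283528+5374523477960=24871845297936; T_18,9=17×185953177553+1146901283528=4308105301929; T_18,10=17×23057159840+185953177553=577924894833
Read c(18,7) = 110228466184200, c(18,8) = 24871845297936, c(18,9) = 4308105301929, c(18,10) = 577924894833.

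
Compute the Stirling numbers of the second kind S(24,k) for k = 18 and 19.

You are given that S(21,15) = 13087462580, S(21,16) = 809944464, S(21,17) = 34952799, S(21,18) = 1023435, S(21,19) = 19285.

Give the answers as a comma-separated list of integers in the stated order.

i=22: T(22,16)=13087462580+16·809944464=26046574004 | T(22,17)=809944464+17·34952799=1404142047 | T(22,18)=34952799+18·1023435=53374629 | T(22,19)=1023435+19·19285=1389850
i=23: T(23,17)=26046574004+17·1404142047=49916988803 | T(23,18)=1404142047+18·53374629=2364885369 | T(23,19)=53374629+19·1389850=79781779
i=24: T(24,18)=49916988803+18·2364885369=92484925445 | T(24,19)=2364885369+19·79781779=3880739170
Read S(24,18) = 92484925445, S(24,19) = 3880739170.

92484925445, 3880739170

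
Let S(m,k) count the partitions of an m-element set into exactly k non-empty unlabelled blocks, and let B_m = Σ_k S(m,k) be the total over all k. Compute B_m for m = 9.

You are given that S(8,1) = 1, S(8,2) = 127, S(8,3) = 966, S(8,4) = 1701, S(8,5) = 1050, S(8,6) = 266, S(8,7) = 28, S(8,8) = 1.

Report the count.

21147

[9] T[9,1]:1*1+0=1 · T[9,2]:2*127+1=255 · T[9,3]:3*966+127=3025 · T[9,4]:4*1701+966=7770 · T[9,5]:5*1050+1701=6951 · T[9,6]:6*266+1050=2646 · T[9,7]:7*28+266=462 · T[9,8]:8*1+28=36 · T[9,9]:9*0+1=1
B_9 = ΣS(9,k) = 1+255+3025+7770+6951+2646+462+36+1 = 21147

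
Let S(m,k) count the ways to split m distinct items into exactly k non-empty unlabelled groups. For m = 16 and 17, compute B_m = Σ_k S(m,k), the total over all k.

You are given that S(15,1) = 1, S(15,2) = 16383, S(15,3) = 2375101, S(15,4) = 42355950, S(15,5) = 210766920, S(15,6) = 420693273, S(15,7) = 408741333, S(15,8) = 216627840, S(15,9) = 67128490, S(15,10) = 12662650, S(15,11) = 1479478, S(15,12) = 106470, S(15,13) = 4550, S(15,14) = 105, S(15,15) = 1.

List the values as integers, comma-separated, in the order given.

10480142147, 82864869804

r16: T_16,1=1×1+0=1; T_16,2=2×16383+1=32767; T_16,3=3×2375101+16383=7141686; T_16,4=4×42355950+2375101=171798901; T_16,5=5×210766920+42355950=1096190550; T_16,6=6×420693273+210766920=2734926558; T_16,7=7×408741333+420693273=3281882604; T_16,8=8×216627840+408741333=2141764053; T_16,9=9×67128490+216627840=820784250; T_16,10=10×12662650+67128490=193754990; T_16,11=11×1479478+12662650=28936908; T_16,12=12×106470+1479478=2757118; T_16,13=13×4550+106470=165620; T_16,14=14×105+4550=6020; T_16,15=15×1+105=120; T_16,16=16×0+1=1
r17: T_17,1=1×1+0=1; T_17,2=2×32767+1=65535; T_17,3=3×7141686+32767=21457825; T_17,4=4×171798901+7141686=694337290; T_17,5=5×1096190550+171798901=5652751651; T_17,6=6×2734926558+1096190550=17505749898; T_17,7=7×3281882604+2734926558=25708104786; T_17,8=8×2141764053+3281882604=20415995028; T_17,9=9×820784250+2141764053=9528822303; T_17,10=10×193754990+820784250=2758334150; T_17,11=11×28936908+193754990=512060978; T_17,12=12×2757118+28936908=62022324; T_17,13=13×165620+2757118=4910178; T_17,14=14×6020+165620=249900; T_17,15=15×120+6020=7820; T_17,16=16×1+120=136; T_17,17=17×0+1=1
B_16 = ΣS(16,k) = 1+32767+7141686+171798901+1096190550+2734926558+3281882604+2141764053+820784250+193754990+28936908+2757118+165620+6020+120+1 = 10480142147
B_17 = ΣS(17,k) = 1+65535+21457825+694337290+5652751651+17505749898+25708104786+20415995028+9528822303+2758334150+512060978+62022324+4910178+249900+7820+136+1 = 82864869804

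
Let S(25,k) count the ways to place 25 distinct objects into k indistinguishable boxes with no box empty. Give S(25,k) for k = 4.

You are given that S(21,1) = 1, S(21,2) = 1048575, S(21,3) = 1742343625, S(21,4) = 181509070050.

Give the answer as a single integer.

46771289738810

row 22: T[22][1]=1·1+0=1  T[22][2]=2·1048575+1=2097151  T[22][3]=3·1742343625+1048575=5228079450  T[22][4]=4·181509070050+1742343625=727778623825
row 23: T[23][2]=2·2097151+1=4194303  T[23][3]=3·5228079450+2097151=15686335501  T[23][4]=4·727778623825+5228079450=2916342574750
row 24: T[24][3]=3·15686335501+4194303=47063200806  T[24][4]=4·2916342574750+15686335501=11681056634501
row 25: T[25][4]=4·11681056634501+47063200806=46771289738810
Read S(25,4) = 46771289738810.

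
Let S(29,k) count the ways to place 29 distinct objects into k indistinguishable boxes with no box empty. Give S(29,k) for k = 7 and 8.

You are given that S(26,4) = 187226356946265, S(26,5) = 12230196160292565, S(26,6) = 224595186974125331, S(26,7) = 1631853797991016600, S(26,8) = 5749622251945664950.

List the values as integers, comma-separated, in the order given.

r27: T_27,5=5×12230196160292565+187226356946265=61338207158409090; T_27,6=6×224595186974125331+12230196160292565=1359801318005044551; T_27,7=7×1631853797991016600+224595186974125331=11647571772911241531; T_27,8=8×5749622251945664950+1631853797991016600=47628831813556336200
r28: T_28,6=6×1359801318005044551+61338207158409090=8220146115188676396; T_28,7=7×11647571772911241531+1359801318005044551=82892803728383735268; T_28,8=8×47628831813556336200+11647571772911241531=392678226281361931131
r29: T_29,7=7×82892803728383735268+8220146115188676396=588469772213874823272; T_29,8=8×392678226281361931131+82892803728383735268=3224318613979279184316
Read S(29,7) = 588469772213874823272, S(29,8) = 3224318613979279184316.

588469772213874823272, 3224318613979279184316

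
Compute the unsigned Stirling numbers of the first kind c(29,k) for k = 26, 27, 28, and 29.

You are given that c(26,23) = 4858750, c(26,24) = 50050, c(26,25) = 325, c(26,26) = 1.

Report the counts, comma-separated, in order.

row 27: T[27][24]=26·50050+4858750=6160050  T[27][25]=26·325+50050=58500  T[27][26]=26·1+325=351  T[27][27]=26·0+1=1
row 28: T[28][25]=27·58500+6160050=7739550  T[28][26]=27·351+58500=67977  T[28][27]=27·1+351=378  T[28][28]=27·0+1=1
row 29: T[29][26]=28·67977+7739550=9642906  T[29][27]=28·378+67977=78561  T[29][28]=28·1+378=406  T[29][29]=28·0+1=1
Read c(29,26) = 9642906, c(29,27) = 78561, c(29,28) = 406, c(29,29) = 1.

9642906, 78561, 406, 1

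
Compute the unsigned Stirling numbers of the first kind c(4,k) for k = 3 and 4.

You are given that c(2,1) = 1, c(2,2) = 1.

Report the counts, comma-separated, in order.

[3] T[3,2]:2*1+1=3 · T[3,3]:2*0+1=1
[4] T[4,3]:3*1+3=6 · T[4,4]:3*0+1=1
Read c(4,3) = 6, c(4,4) = 1.

6, 1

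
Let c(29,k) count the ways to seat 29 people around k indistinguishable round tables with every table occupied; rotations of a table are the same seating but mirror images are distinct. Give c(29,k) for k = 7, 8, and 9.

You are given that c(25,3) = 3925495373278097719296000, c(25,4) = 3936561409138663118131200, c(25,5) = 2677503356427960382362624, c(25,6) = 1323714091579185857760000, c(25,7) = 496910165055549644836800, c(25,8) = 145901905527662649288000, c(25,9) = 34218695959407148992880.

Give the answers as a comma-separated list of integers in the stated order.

r26: T_26,4=25×3936561409138663118131200+3925495373278097719296000=102339530601744675672576000; T_26,5=25×2677503356427960382362624+3936561409138663118131200=70874145319837672677196800; T_26,6=25×1323714091579185857760000+2677503356427960382362624=35770355645907606826362624; T_26,7=25×496910165055549644836800+1323714091579185857760000=13746468217967926978680000; T_26,8=25×145901905527662649288000+496910165055549644836800=4144457803247115877036800; T_26,9=25×34218695959407148992880+145901905527662649288000=1001369304512841374110000
r27: T_27,5=26×70874145319837672677196800+102339530601744675672576000=1945067308917524165279692800; T_27,6=26×35770355645907606826362624+70874145319837672677196800=1000903392113435450162625024; T_27,7=26×13746468217967926978680000+35770355645907606826362624=393178529313073708272042624; T_27,8=26×4144457803247115877036800+13746468217967926978680000=121502371102392939781636800; T_27,9=26×1001369304512841374110000+4144457803247115877036800=30180059720580991603896800
r28: T_28,6=27×1000903392113435450162625024+1945067308917524165279692800=28969458895980281319670568448; T_28,7=27×393178529313073708272042624+1000903392113435450162625024=11616723683566425573507775872; T_28,8=27×121502371102392939781636800+393178529313073708272042624=3673742549077683082376236224; T_28,9=27×30180059720580991603896800+121502371102392939781636800=936363983558079713086850400
r29: T_29,7=28×11616723683566425573507775872+28969458895980281319670568448=354237722035840197377888292864; T_29,8=28×3673742549077683082376236224+11616723683566425573507775872=114481515057741551880042390144; T_29,9=28×936363983558079713086850400+3673742549077683082376236224=29891934088703915048808047424
Read c(29,7) = 354237722035840197377888292864, c(29,8) = 114481515057741551880042390144, c(29,9) = 29891934088703915048808047424.

354237722035840197377888292864, 114481515057741551880042390144, 29891934088703915048808047424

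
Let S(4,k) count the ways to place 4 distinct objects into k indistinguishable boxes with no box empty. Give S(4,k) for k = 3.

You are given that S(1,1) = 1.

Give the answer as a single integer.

6

r2: T_2,1=1×1+0=1; T_2,2=2×0+1=1
r3: T_3,2=2×1+1=3; T_3,3=3×0+1=1
r4: T_4,3=3×1+3=6
Read S(4,3) = 6.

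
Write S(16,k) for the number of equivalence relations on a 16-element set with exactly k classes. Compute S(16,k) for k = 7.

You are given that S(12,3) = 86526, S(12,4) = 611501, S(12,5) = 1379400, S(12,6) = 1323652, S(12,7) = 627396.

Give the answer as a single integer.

[13] T[13,4]:4*611501+86526=2532530 · T[13,5]:5*1379400+611501=7508501 · T[13,6]:6*1323652+1379400=9321312 · T[13,7]:7*627396+1323652=5715424
[14] T[14,5]:5*7508501+2532530=40075035 · T[14,6]:6*9321312+7508501=63436373 · T[14,7]:7*5715424+9321312=49329280
[15] T[15,6]:6*63436373+40075035=420693273 · T[15,7]:7*49329280+63436373=408741333
[16] T[16,7]:7*408741333+420693273=3281882604
Read S(16,7) = 3281882604.

3281882604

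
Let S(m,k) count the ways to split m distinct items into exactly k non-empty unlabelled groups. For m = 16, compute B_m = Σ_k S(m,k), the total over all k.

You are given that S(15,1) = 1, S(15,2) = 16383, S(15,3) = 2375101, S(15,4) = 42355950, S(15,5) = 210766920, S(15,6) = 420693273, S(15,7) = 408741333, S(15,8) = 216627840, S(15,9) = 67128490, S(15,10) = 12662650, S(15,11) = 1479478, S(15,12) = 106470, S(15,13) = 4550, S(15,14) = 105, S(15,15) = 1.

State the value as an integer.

[16] T[16,1]:1*1+0=1 · T[16,2]:2*16383+1=32767 · T[16,3]:3*2375101+16383=7141686 · T[16,4]:4*42355950+2375101=171798901 · T[16,5]:5*210766920+42355950=1096190550 · T[16,6]:6*420693273+210766920=2734926558 · T[16,7]:7*408741333+420693273=3281882604 · T[16,8]:8*216627840+408741333=2141764053 · T[16,9]:9*67128490+216627840=820784250 · T[16,10]:10*12662650+67128490=193754990 · T[16,11]:11*1479478+12662650=28936908 · T[16,12]:12*106470+1479478=2757118 · T[16,13]:13*4550+106470=165620 · T[16,14]:14*105+4550=6020 · T[16,15]:15*1+105=120 · T[16,16]:16*0+1=1
B_16 = ΣS(16,k) = 1+32767+7141686+171798901+1096190550+2734926558+3281882604+2141764053+820784250+193754990+28936908+2757118+165620+6020+120+1 = 10480142147

10480142147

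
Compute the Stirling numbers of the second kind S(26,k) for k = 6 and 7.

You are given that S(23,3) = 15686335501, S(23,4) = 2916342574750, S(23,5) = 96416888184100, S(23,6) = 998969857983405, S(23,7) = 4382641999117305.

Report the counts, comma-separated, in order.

224595186974125331, 1631853797991016600

[24] T[24,4]:4*2916342574750+15686335501=11681056634501 · T[24,5]:5*96416888184100+2916342574750=485000783495250 · T[24,6]:6*998969857983405+96416888184100=6090236036084530 · T[24,7]:7*4382641999117305+998969857983405=31677463851804540
[25] T[25,5]:5*485000783495250+11681056634501=2436684974110751 · T[25,6]:6*6090236036084530+485000783495250=37026417000002430 · T[25,7]:7*31677463851804540+6090236036084530=227832482998716310
[26] T[26,6]:6*37026417000002430+2436684974110751=224595186974125331 · T[26,7]:7*227832482998716310+37026417000002430=1631853797991016600
Read S(26,6) = 224595186974125331, S(26,7) = 1631853797991016600.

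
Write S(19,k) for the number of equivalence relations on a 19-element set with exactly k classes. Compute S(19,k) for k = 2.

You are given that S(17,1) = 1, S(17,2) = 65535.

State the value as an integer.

262143

r18: T_18,1=1×1+0=1; T_18,2=2×65535+1=131071
r19: T_19,2=2×131071+1=262143
Read S(19,2) = 262143.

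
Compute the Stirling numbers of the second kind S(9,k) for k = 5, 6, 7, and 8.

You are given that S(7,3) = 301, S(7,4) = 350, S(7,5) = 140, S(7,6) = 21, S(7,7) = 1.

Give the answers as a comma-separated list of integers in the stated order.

6951, 2646, 462, 36

i=8: T(8,4)=301+4·350=1701 | T(8,5)=350+5·140=1050 | T(8,6)=140+6·21=266 | T(8,7)=21+7·1=28 | T(8,8)=1+8·0=1
i=9: T(9,5)=1701+5·1050=6951 | T(9,6)=1050+6·266=2646 | T(9,7)=266+7·28=462 | T(9,8)=28+8·1=36
Read S(9,5) = 6951, S(9,6) = 2646, S(9,7) = 462, S(9,8) = 36.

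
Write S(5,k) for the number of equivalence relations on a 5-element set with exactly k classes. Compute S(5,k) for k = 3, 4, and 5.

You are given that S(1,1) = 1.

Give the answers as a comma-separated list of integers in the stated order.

25, 10, 1

[2] T[2,1]:1*1+0=1 · T[2,2]:2*0+1=1
[3] T[3,1]:1*1+0=1 · T[3,2]:2*1+1=3 · T[3,3]:3*0+1=1
[4] T[4,2]:2*3+1=7 · T[4,3]:3*1+3=6 · T[4,4]:4*0+1=1
[5] T[5,3]:3*6+7=25 · T[5,4]:4*1+6=10 · T[5,5]:5*0+1=1
Read S(5,3) = 25, S(5,4) = 10, S(5,5) = 1.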